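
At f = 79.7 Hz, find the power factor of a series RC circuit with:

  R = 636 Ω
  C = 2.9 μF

Step 1 — Angular frequency: ω = 2π·f = 2π·79.7 = 500.8 rad/s.
Step 2 — Component impedances:
  R: Z = R = 636 Ω
  C: Z = 1/(jωC) = -j/(ω·C) = 0 - j688.6 Ω
Step 3 — Series combination: Z_total = R + C = 636 - j688.6 Ω = 937.4∠-47.3° Ω.
Step 4 — Power factor: PF = cos(φ) = Re(Z)/|Z| = 636/937.4 = 0.6785.
Step 5 — Type: Im(Z) = -688.6 ⇒ leading (phase φ = -47.3°).

PF = 0.6785 (leading, φ = -47.3°)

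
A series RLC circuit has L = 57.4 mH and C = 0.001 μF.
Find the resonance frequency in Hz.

Step 1 — Resonance condition Im(Z)=0 gives ω₀ = 1/√(LC).
Step 2 — ω₀ = 1/√(0.0574·1e-09) = 1.32e+05 rad/s.
Step 3 — f₀ = ω₀/(2π) = 2.101e+04 Hz.

f₀ = 2.101e+04 Hz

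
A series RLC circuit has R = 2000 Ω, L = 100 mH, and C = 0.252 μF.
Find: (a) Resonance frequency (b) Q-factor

Step 1 — Resonance condition Im(Z)=0 gives ω₀ = 1/√(LC).
Step 2 — ω₀ = 1/√(0.1·2.52e-07) = 6299 rad/s.
Step 3 — f₀ = ω₀/(2π) = 1003 Hz.
Step 4 — Series Q: Q = ω₀L/R = 6299·0.1/2000 = 0.315.

(a) f₀ = 1003 Hz  (b) Q = 0.315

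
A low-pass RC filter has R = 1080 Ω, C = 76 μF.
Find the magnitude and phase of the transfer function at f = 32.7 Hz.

Step 1 — Angular frequency: ω = 2π·32.7 = 205.5 rad/s.
Step 2 — Transfer function: H(jω) = 1/(1 + jωRC).
Step 3 — Denominator: 1 + jωRC = 1 + j·205.5·1080·7.6e-05 = 1 + j16.86.
Step 4 — H = 0.003504 - j0.05909.
Step 5 — Magnitude: |H| = 0.05919 (-24.6 dB); phase: φ = -86.6°.

|H| = 0.05919 (-24.6 dB), φ = -86.6°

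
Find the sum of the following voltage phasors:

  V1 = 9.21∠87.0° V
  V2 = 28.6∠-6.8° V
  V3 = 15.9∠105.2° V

Step 1 — Convert each phasor to rectangular form:
  V1 = 9.21·(cos(87.0°) + j·sin(87.0°)) = 0.482 + j9.197 V
  V2 = 28.6·(cos(-6.8°) + j·sin(-6.8°)) = 28.4 - j3.386 V
  V3 = 15.9·(cos(105.2°) + j·sin(105.2°)) = -4.169 + j15.34 V
Step 2 — Sum components: V_total = 24.71 + j21.15 V.
Step 3 — Convert to polar: |V_total| = 32.53 V, ∠V_total = 40.6°.

V_total = 32.53∠40.6° V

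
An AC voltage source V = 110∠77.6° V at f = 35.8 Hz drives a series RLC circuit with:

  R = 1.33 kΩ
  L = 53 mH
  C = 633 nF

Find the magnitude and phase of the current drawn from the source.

Step 1 — Angular frequency: ω = 2π·f = 2π·35.8 = 224.9 rad/s.
Step 2 — Component impedances:
  R: Z = R = 1330 Ω
  L: Z = jωL = j·224.9·0.053 = 0 + j11.92 Ω
  C: Z = 1/(jωC) = -j/(ω·C) = 0 - j7023 Ω
Step 3 — Series combination: Z_total = R + L + C = 1330 - j7011 Ω = 7136∠-79.3° Ω.
Step 4 — Source phasor: V = 110∠77.6° V = 23.62 + j107.4 V.
Step 5 — Ohm's law: I = V / Z_total = (23.62 + j107.4) / (1330 - j7011) = -0.01417 + j0.006058 A.
Step 6 — Convert to polar: |I| = 0.01541 A, ∠I = 156.9°.

I = 0.01541∠156.9° A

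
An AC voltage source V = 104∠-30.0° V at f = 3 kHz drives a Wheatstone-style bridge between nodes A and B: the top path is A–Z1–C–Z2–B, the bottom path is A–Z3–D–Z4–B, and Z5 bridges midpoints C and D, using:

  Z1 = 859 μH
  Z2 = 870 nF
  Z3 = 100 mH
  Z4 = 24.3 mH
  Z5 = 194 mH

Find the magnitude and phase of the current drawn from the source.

Step 1 — Angular frequency: ω = 2π·f = 2π·3000 = 1.885e+04 rad/s.
Step 2 — Component impedances:
  Z1: Z = jωL = j·1.885e+04·0.000859 = 0 + j16.19 Ω
  Z2: Z = 1/(jωC) = -j/(ω·C) = 0 - j60.98 Ω
  Z3: Z = jωL = j·1.885e+04·0.1 = 0 + j1885 Ω
  Z4: Z = jωL = j·1.885e+04·0.0243 = 0 + j458 Ω
  Z5: Z = jωL = j·1.885e+04·0.194 = 0 + j3657 Ω
Step 3 — Bridge requires nodal analysis (the Z5 bridge couples midpoints C and D, so the two paths cannot be reduced to a simple series/parallel combination). Setting node B to ground and injecting 1 A at node A, the 3-node admittance system at A, C, D solves to V_A = Z_AB = 0 - j46.37 Ω = 46.37∠-90.0° Ω.
Step 4 — Source phasor: V = 104∠-30.0° V = 90.07 - j52 V.
Step 5 — Ohm's law: I = V / Z_total = (90.07 - j52) / (0 - j46.37) = 1.121 + j1.942 A.
Step 6 — Convert to polar: |I| = 2.243 A, ∠I = 60.0°.

I = 2.243∠60.0° A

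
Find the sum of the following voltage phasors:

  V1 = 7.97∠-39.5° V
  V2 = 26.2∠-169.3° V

Step 1 — Convert each phasor to rectangular form:
  V1 = 7.97·(cos(-39.5°) + j·sin(-39.5°)) = 6.15 - j5.07 V
  V2 = 26.2·(cos(-169.3°) + j·sin(-169.3°)) = -25.74 - j4.864 V
Step 2 — Sum components: V_total = -19.59 - j9.934 V.
Step 3 — Convert to polar: |V_total| = 21.97 V, ∠V_total = -153.1°.

V_total = 21.97∠-153.1° V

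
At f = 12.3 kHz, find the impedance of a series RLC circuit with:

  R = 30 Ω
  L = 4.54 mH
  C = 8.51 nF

Step 1 — Angular frequency: ω = 2π·f = 2π·1.23e+04 = 7.728e+04 rad/s.
Step 2 — Component impedances:
  R: Z = R = 30 Ω
  L: Z = jωL = j·7.728e+04·0.00454 = 0 + j350.9 Ω
  C: Z = 1/(jωC) = -j/(ω·C) = 0 - j1520 Ω
Step 3 — Series combination: Z_total = R + L + C = 30 - j1170 Ω = 1170∠-88.5° Ω.

Z = 30 - j1170 Ω = 1170∠-88.5° Ω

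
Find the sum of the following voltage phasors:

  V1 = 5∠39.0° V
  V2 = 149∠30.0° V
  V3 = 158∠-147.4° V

Step 1 — Convert each phasor to rectangular form:
  V1 = 5·(cos(39.0°) + j·sin(39.0°)) = 3.886 + j3.147 V
  V2 = 149·(cos(30.0°) + j·sin(30.0°)) = 129 + j74.5 V
  V3 = 158·(cos(-147.4°) + j·sin(-147.4°)) = -133.1 - j85.13 V
Step 2 — Sum components: V_total = -0.184 - j7.479 V.
Step 3 — Convert to polar: |V_total| = 7.481 V, ∠V_total = -91.4°.

V_total = 7.481∠-91.4° V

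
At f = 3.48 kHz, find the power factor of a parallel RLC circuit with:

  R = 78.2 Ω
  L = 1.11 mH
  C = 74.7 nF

Step 1 — Angular frequency: ω = 2π·f = 2π·3480 = 2.187e+04 rad/s.
Step 2 — Component impedances:
  R: Z = R = 78.2 Ω
  L: Z = jωL = j·2.187e+04·0.00111 = 0 + j24.27 Ω
  C: Z = 1/(jωC) = -j/(ω·C) = 0 - j612.2 Ω
Step 3 — Parallel combination: 1/Z_total = 1/R + 1/L + 1/C; Z_total = 7.395 + j22.88 Ω = 24.05∠72.1° Ω.
Step 4 — Power factor: PF = cos(φ) = Re(Z)/|Z| = 7.395/24.05 = 0.3075.
Step 5 — Type: Im(Z) = 22.88 ⇒ lagging (phase φ = 72.1°).

PF = 0.3075 (lagging, φ = 72.1°)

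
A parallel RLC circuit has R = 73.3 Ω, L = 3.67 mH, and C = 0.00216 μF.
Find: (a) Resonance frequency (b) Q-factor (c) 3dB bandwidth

Step 1 — Resonance: ω₀ = 1/√(LC) = 1/√(0.00367·2.16e-09) = 3.552e+05 rad/s.
Step 2 — f₀ = ω₀/(2π) = 5.653e+04 Hz.
Step 3 — Parallel Q: Q = R/(ω₀L) = 73.3/(3.552e+05·0.00367) = 0.05623.
Step 4 — Bandwidth: Δω = ω₀/Q = 6.316e+06 rad/s; BW = Δω/(2π) = 1.005e+06 Hz.

(a) f₀ = 5.653e+04 Hz  (b) Q = 0.05623  (c) BW = 1.005e+06 Hz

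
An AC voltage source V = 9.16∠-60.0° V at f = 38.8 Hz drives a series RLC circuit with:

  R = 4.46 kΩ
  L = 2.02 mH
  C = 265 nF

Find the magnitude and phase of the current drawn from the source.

Step 1 — Angular frequency: ω = 2π·f = 2π·38.8 = 243.8 rad/s.
Step 2 — Component impedances:
  R: Z = R = 4460 Ω
  L: Z = jωL = j·243.8·0.00202 = 0 + j0.4925 Ω
  C: Z = 1/(jωC) = -j/(ω·C) = 0 - j1.548e+04 Ω
Step 3 — Series combination: Z_total = R + L + C = 4460 - j1.548e+04 Ω = 1.611e+04∠-73.9° Ω.
Step 4 — Source phasor: V = 9.16∠-60.0° V = 4.58 - j7.933 V.
Step 5 — Ohm's law: I = V / Z_total = (4.58 - j7.933) / (4460 - j1.548e+04) = 0.0005519 + j0.0001369 A.
Step 6 — Convert to polar: |I| = 0.0005687 A, ∠I = 13.9°.

I = 0.0005687∠13.9° A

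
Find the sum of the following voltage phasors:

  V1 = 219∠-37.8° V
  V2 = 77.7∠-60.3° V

Step 1 — Convert each phasor to rectangular form:
  V1 = 219·(cos(-37.8°) + j·sin(-37.8°)) = 173 - j134.2 V
  V2 = 77.7·(cos(-60.3°) + j·sin(-60.3°)) = 38.5 - j67.49 V
Step 2 — Sum components: V_total = 211.5 - j201.7 V.
Step 3 — Convert to polar: |V_total| = 292.3 V, ∠V_total = -43.6°.

V_total = 292.3∠-43.6° V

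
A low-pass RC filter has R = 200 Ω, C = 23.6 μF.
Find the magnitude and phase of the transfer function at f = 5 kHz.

Step 1 — Angular frequency: ω = 2π·5000 = 3.142e+04 rad/s.
Step 2 — Transfer function: H(jω) = 1/(1 + jωRC).
Step 3 — Denominator: 1 + jωRC = 1 + j·3.142e+04·200·2.36e-05 = 1 + j148.3.
Step 4 — H = 4.548e-05 - j0.006744.
Step 5 — Magnitude: |H| = 0.006744 (-43.4 dB); phase: φ = -89.6°.

|H| = 0.006744 (-43.4 dB), φ = -89.6°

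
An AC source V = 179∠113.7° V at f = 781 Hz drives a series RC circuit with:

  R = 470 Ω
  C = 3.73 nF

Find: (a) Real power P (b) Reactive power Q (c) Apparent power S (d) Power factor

Step 1 — Angular frequency: ω = 2π·f = 2π·781 = 4907 rad/s.
Step 2 — Component impedances:
  R: Z = R = 470 Ω
  C: Z = 1/(jωC) = -j/(ω·C) = 0 - j5.463e+04 Ω
Step 3 — Series combination: Z_total = R + C = 470 - j5.463e+04 Ω = 5.464e+04∠-89.5° Ω.
Step 4 — Source phasor: V = 179∠113.7° V = -71.95 + j163.9 V.
Step 5 — Current: I = V / Z = -0.003011 - j0.001291 A = 0.003276∠-156.8° A.
Step 6 — Complex power: S = V·I* = 0.005045 - j0.5864 VA.
Step 7 — Real power: P = Re(S) = 0.005045 W.
Step 8 — Reactive power: Q = Im(S) = -0.5864 VAR.
Step 9 — Apparent power: |S| = 0.5864 VA.
Step 10 — Power factor: PF = P/|S| = 0.008602 (leading).

(a) P = 0.005045 W  (b) Q = -0.5864 VAR  (c) S = 0.5864 VA  (d) PF = 0.008602 (leading)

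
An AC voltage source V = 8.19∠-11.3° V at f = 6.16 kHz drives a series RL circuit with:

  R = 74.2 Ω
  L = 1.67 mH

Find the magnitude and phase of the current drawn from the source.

Step 1 — Angular frequency: ω = 2π·f = 2π·6160 = 3.87e+04 rad/s.
Step 2 — Component impedances:
  R: Z = R = 74.2 Ω
  L: Z = jωL = j·3.87e+04·0.00167 = 0 + j64.64 Ω
Step 3 — Series combination: Z_total = R + L = 74.2 + j64.64 Ω = 98.4∠41.1° Ω.
Step 4 — Source phasor: V = 8.19∠-11.3° V = 8.031 - j1.605 V.
Step 5 — Ohm's law: I = V / Z_total = (8.031 - j1.605) / (74.2 + j64.64) = 0.05083 - j0.0659 A.
Step 6 — Convert to polar: |I| = 0.08323 A, ∠I = -52.4°.

I = 0.08323∠-52.4° A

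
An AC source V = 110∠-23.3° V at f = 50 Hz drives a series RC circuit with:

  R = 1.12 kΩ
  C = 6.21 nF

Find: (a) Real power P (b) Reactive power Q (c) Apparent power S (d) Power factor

Step 1 — Angular frequency: ω = 2π·f = 2π·50 = 314.2 rad/s.
Step 2 — Component impedances:
  R: Z = R = 1120 Ω
  C: Z = 1/(jωC) = -j/(ω·C) = 0 - j5.126e+05 Ω
Step 3 — Series combination: Z_total = R + C = 1120 - j5.126e+05 Ω = 5.126e+05∠-89.9° Ω.
Step 4 — Source phasor: V = 110∠-23.3° V = 101 - j43.51 V.
Step 5 — Current: I = V / Z = 8.532e-05 + j0.0001969 A = 0.0002146∠66.6° A.
Step 6 — Complex power: S = V·I* = 5.158e-05 - j0.02361 VA.
Step 7 — Real power: P = Re(S) = 5.158e-05 W.
Step 8 — Reactive power: Q = Im(S) = -0.02361 VAR.
Step 9 — Apparent power: |S| = 0.02361 VA.
Step 10 — Power factor: PF = P/|S| = 0.002185 (leading).

(a) P = 5.158e-05 W  (b) Q = -0.02361 VAR  (c) S = 0.02361 VA  (d) PF = 0.002185 (leading)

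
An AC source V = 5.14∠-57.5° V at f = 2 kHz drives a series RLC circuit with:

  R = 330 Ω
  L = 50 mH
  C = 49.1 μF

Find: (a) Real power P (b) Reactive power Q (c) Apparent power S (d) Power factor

Step 1 — Angular frequency: ω = 2π·f = 2π·2000 = 1.257e+04 rad/s.
Step 2 — Component impedances:
  R: Z = R = 330 Ω
  L: Z = jωL = j·1.257e+04·0.05 = 0 + j628.3 Ω
  C: Z = 1/(jωC) = -j/(ω·C) = 0 - j1.621 Ω
Step 3 — Series combination: Z_total = R + L + C = 330 + j626.7 Ω = 708.3∠62.2° Ω.
Step 4 — Source phasor: V = 5.14∠-57.5° V = 2.762 - j4.335 V.
Step 5 — Current: I = V / Z = -0.003599 - j0.006302 A = 0.007257∠-119.7° A.
Step 6 — Complex power: S = V·I* = 0.01738 + j0.03301 VA.
Step 7 — Real power: P = Re(S) = 0.01738 W.
Step 8 — Reactive power: Q = Im(S) = 0.03301 VAR.
Step 9 — Apparent power: |S| = 0.0373 VA.
Step 10 — Power factor: PF = P/|S| = 0.4659 (lagging).

(a) P = 0.01738 W  (b) Q = 0.03301 VAR  (c) S = 0.0373 VA  (d) PF = 0.4659 (lagging)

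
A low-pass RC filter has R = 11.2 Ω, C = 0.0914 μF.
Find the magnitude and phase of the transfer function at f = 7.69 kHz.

Step 1 — Angular frequency: ω = 2π·7690 = 4.832e+04 rad/s.
Step 2 — Transfer function: H(jω) = 1/(1 + jωRC).
Step 3 — Denominator: 1 + jωRC = 1 + j·4.832e+04·11.2·9.14e-08 = 1 + j0.04946.
Step 4 — H = 0.9976 - j0.04934.
Step 5 — Magnitude: |H| = 0.9988 (-0.0 dB); phase: φ = -2.8°.

|H| = 0.9988 (-0.0 dB), φ = -2.8°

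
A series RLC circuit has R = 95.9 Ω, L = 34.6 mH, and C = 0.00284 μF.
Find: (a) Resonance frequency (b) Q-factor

Step 1 — Resonance condition Im(Z)=0 gives ω₀ = 1/√(LC).
Step 2 — ω₀ = 1/√(0.0346·2.84e-09) = 1.009e+05 rad/s.
Step 3 — f₀ = ω₀/(2π) = 1.606e+04 Hz.
Step 4 — Series Q: Q = ω₀L/R = 1.009e+05·0.0346/95.9 = 36.4.

(a) f₀ = 1.606e+04 Hz  (b) Q = 36.4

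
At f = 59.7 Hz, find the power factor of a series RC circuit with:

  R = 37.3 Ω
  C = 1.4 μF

Step 1 — Angular frequency: ω = 2π·f = 2π·59.7 = 375.1 rad/s.
Step 2 — Component impedances:
  R: Z = R = 37.3 Ω
  C: Z = 1/(jωC) = -j/(ω·C) = 0 - j1904 Ω
Step 3 — Series combination: Z_total = R + C = 37.3 - j1904 Ω = 1905∠-88.9° Ω.
Step 4 — Power factor: PF = cos(φ) = Re(Z)/|Z| = 37.3/1905 = 0.01958.
Step 5 — Type: Im(Z) = -1904 ⇒ leading (phase φ = -88.9°).

PF = 0.01958 (leading, φ = -88.9°)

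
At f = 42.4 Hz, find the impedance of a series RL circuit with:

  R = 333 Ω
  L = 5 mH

Step 1 — Angular frequency: ω = 2π·f = 2π·42.4 = 266.4 rad/s.
Step 2 — Component impedances:
  R: Z = R = 333 Ω
  L: Z = jωL = j·266.4·0.005 = 0 + j1.332 Ω
Step 3 — Series combination: Z_total = R + L = 333 + j1.332 Ω = 333∠0.2° Ω.

Z = 333 + j1.332 Ω = 333∠0.2° Ω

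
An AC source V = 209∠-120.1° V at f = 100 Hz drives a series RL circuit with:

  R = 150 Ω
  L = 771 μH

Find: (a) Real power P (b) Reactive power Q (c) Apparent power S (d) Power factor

Step 1 — Angular frequency: ω = 2π·f = 2π·100 = 628.3 rad/s.
Step 2 — Component impedances:
  R: Z = R = 150 Ω
  L: Z = jωL = j·628.3·0.000771 = 0 + j0.4844 Ω
Step 3 — Series combination: Z_total = R + L = 150 + j0.4844 Ω = 150∠0.2° Ω.
Step 4 — Source phasor: V = 209∠-120.1° V = -104.8 - j180.8 V.
Step 5 — Current: I = V / Z = -0.7027 - j1.203 A = 1.393∠-120.3° A.
Step 6 — Complex power: S = V·I* = 291.2 + j0.9405 VA.
Step 7 — Real power: P = Re(S) = 291.2 W.
Step 8 — Reactive power: Q = Im(S) = 0.9405 VAR.
Step 9 — Apparent power: |S| = 291.2 VA.
Step 10 — Power factor: PF = P/|S| = 1 (lagging).

(a) P = 291.2 W  (b) Q = 0.9405 VAR  (c) S = 291.2 VA  (d) PF = 1 (lagging)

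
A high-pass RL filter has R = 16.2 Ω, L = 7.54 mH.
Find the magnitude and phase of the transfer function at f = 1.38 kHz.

Step 1 — Angular frequency: ω = 2π·1380 = 8671 rad/s.
Step 2 — Transfer function: H(jω) = jωL/(R + jωL).
Step 3 — Numerator jωL = j·65.38; denominator R + jωL = 16.2 + j65.38.
Step 4 — H = 0.9422 + j0.2335.
Step 5 — Magnitude: |H| = 0.9706 (-0.3 dB); phase: φ = 13.9°.

|H| = 0.9706 (-0.3 dB), φ = 13.9°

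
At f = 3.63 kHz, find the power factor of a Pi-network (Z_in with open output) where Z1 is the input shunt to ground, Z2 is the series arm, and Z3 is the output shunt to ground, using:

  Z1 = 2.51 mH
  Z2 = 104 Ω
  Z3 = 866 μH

Step 1 — Angular frequency: ω = 2π·f = 2π·3630 = 2.281e+04 rad/s.
Step 2 — Component impedances:
  Z1: Z = jωL = j·2.281e+04·0.00251 = 0 + j57.25 Ω
  Z2: Z = R = 104 Ω
  Z3: Z = jωL = j·2.281e+04·0.000866 = 0 + j19.75 Ω
Step 3 — With open output, the series arm Z2 and the output shunt Z3 appear in series to ground: Z2 + Z3 = 104 + j19.75 Ω.
Step 4 — Parallel with input shunt Z1: Z_in = Z1 || (Z2 + Z3) = 20.35 + j42.18 Ω = 46.83∠64.2° Ω.
Step 5 — Power factor: PF = cos(φ) = Re(Z)/|Z| = 20.35/46.83 = 0.4346.
Step 6 — Type: Im(Z) = 42.18 ⇒ lagging (phase φ = 64.2°).

PF = 0.4346 (lagging, φ = 64.2°)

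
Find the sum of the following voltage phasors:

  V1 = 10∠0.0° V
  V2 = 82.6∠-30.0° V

Step 1 — Convert each phasor to rectangular form:
  V1 = 10·(cos(0.0°) + j·sin(0.0°)) = 10 V
  V2 = 82.6·(cos(-30.0°) + j·sin(-30.0°)) = 71.53 - j41.3 V
Step 2 — Sum components: V_total = 81.53 - j41.3 V.
Step 3 — Convert to polar: |V_total| = 91.4 V, ∠V_total = -26.9°.

V_total = 91.4∠-26.9° V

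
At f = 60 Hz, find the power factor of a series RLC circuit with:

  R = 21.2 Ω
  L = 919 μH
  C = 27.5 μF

Step 1 — Angular frequency: ω = 2π·f = 2π·60 = 377 rad/s.
Step 2 — Component impedances:
  R: Z = R = 21.2 Ω
  L: Z = jωL = j·377·0.000919 = 0 + j0.3465 Ω
  C: Z = 1/(jωC) = -j/(ω·C) = 0 - j96.46 Ω
Step 3 — Series combination: Z_total = R + L + C = 21.2 - j96.11 Ω = 98.42∠-77.6° Ω.
Step 4 — Power factor: PF = cos(φ) = Re(Z)/|Z| = 21.2/98.42 = 0.2154.
Step 5 — Type: Im(Z) = -96.11 ⇒ leading (phase φ = -77.6°).

PF = 0.2154 (leading, φ = -77.6°)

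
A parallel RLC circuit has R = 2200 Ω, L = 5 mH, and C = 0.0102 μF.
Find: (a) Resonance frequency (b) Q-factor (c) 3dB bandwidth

Step 1 — Resonance: ω₀ = 1/√(LC) = 1/√(0.005·1.02e-08) = 1.4e+05 rad/s.
Step 2 — f₀ = ω₀/(2π) = 2.229e+04 Hz.
Step 3 — Parallel Q: Q = R/(ω₀L) = 2200/(1.4e+05·0.005) = 3.142.
Step 4 — Bandwidth: Δω = ω₀/Q = 4.456e+04 rad/s; BW = Δω/(2π) = 7092 Hz.

(a) f₀ = 2.229e+04 Hz  (b) Q = 3.142  (c) BW = 7092 Hz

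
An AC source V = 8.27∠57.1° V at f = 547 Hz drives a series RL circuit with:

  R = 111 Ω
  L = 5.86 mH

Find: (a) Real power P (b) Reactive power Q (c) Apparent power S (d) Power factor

Step 1 — Angular frequency: ω = 2π·f = 2π·547 = 3437 rad/s.
Step 2 — Component impedances:
  R: Z = R = 111 Ω
  L: Z = jωL = j·3437·0.00586 = 0 + j20.14 Ω
Step 3 — Series combination: Z_total = R + L = 111 + j20.14 Ω = 112.8∠10.3° Ω.
Step 4 — Source phasor: V = 8.27∠57.1° V = 4.492 + j6.944 V.
Step 5 — Current: I = V / Z = 0.05017 + j0.05345 A = 0.07331∠46.8° A.
Step 6 — Complex power: S = V·I* = 0.5965 + j0.1082 VA.
Step 7 — Real power: P = Re(S) = 0.5965 W.
Step 8 — Reactive power: Q = Im(S) = 0.1082 VAR.
Step 9 — Apparent power: |S| = 0.6063 VA.
Step 10 — Power factor: PF = P/|S| = 0.9839 (lagging).

(a) P = 0.5965 W  (b) Q = 0.1082 VAR  (c) S = 0.6063 VA  (d) PF = 0.9839 (lagging)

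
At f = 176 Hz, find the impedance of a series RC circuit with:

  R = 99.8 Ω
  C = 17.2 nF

Step 1 — Angular frequency: ω = 2π·f = 2π·176 = 1106 rad/s.
Step 2 — Component impedances:
  R: Z = R = 99.8 Ω
  C: Z = 1/(jωC) = -j/(ω·C) = 0 - j5.257e+04 Ω
Step 3 — Series combination: Z_total = R + C = 99.8 - j5.257e+04 Ω = 5.258e+04∠-89.9° Ω.

Z = 99.8 - j5.257e+04 Ω = 5.258e+04∠-89.9° Ω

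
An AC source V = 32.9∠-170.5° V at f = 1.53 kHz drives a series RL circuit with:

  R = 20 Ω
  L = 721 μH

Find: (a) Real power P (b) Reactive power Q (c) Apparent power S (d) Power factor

Step 1 — Angular frequency: ω = 2π·f = 2π·1530 = 9613 rad/s.
Step 2 — Component impedances:
  R: Z = R = 20 Ω
  L: Z = jωL = j·9613·0.000721 = 0 + j6.931 Ω
Step 3 — Series combination: Z_total = R + L = 20 + j6.931 Ω = 21.17∠19.1° Ω.
Step 4 — Source phasor: V = 32.9∠-170.5° V = -32.45 - j5.43 V.
Step 5 — Current: I = V / Z = -1.532 + j0.2596 A = 1.554∠170.4° A.
Step 6 — Complex power: S = V·I* = 48.32 + j16.74 VA.
Step 7 — Real power: P = Re(S) = 48.32 W.
Step 8 — Reactive power: Q = Im(S) = 16.74 VAR.
Step 9 — Apparent power: |S| = 51.14 VA.
Step 10 — Power factor: PF = P/|S| = 0.9449 (lagging).

(a) P = 48.32 W  (b) Q = 16.74 VAR  (c) S = 51.14 VA  (d) PF = 0.9449 (lagging)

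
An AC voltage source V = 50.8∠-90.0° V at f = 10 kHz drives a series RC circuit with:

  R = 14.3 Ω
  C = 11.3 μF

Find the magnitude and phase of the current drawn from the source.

Step 1 — Angular frequency: ω = 2π·f = 2π·1e+04 = 6.283e+04 rad/s.
Step 2 — Component impedances:
  R: Z = R = 14.3 Ω
  C: Z = 1/(jωC) = -j/(ω·C) = 0 - j1.408 Ω
Step 3 — Series combination: Z_total = R + C = 14.3 - j1.408 Ω = 14.37∠-5.6° Ω.
Step 4 — Source phasor: V = 50.8∠-90.0° V = 0 - j50.8 V.
Step 5 — Ohm's law: I = V / Z_total = (0 - j50.8) / (14.3 - j1.408) = 0.3465 - j3.518 A.
Step 6 — Convert to polar: |I| = 3.535 A, ∠I = -84.4°.

I = 3.535∠-84.4° A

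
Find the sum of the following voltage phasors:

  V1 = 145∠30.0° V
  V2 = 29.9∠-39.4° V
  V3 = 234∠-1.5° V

Step 1 — Convert each phasor to rectangular form:
  V1 = 145·(cos(30.0°) + j·sin(30.0°)) = 125.6 + j72.5 V
  V2 = 29.9·(cos(-39.4°) + j·sin(-39.4°)) = 23.1 - j18.98 V
  V3 = 234·(cos(-1.5°) + j·sin(-1.5°)) = 233.9 - j6.125 V
Step 2 — Sum components: V_total = 382.6 + j47.4 V.
Step 3 — Convert to polar: |V_total| = 385.5 V, ∠V_total = 7.1°.

V_total = 385.5∠7.1° V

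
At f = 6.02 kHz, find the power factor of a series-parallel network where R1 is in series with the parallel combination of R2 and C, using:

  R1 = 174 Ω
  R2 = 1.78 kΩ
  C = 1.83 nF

Step 1 — Angular frequency: ω = 2π·f = 2π·6020 = 3.782e+04 rad/s.
Step 2 — Component impedances:
  R1: Z = R = 174 Ω
  R2: Z = R = 1780 Ω
  C: Z = 1/(jωC) = -j/(ω·C) = 0 - j1.445e+04 Ω
Step 3 — Parallel branch: R2 || C = 1/(1/R2 + 1/C) = 1753 - j216 Ω.
Step 4 — Series with R1: Z_total = R1 + (R2 || C) = 1927 - j216 Ω = 1939∠-6.4° Ω.
Step 5 — Power factor: PF = cos(φ) = Re(Z)/|Z| = 1927/1939 = 0.9938.
Step 6 — Type: Im(Z) = -216 ⇒ leading (phase φ = -6.4°).

PF = 0.9938 (leading, φ = -6.4°)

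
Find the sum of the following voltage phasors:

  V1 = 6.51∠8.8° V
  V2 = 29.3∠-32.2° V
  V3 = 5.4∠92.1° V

Step 1 — Convert each phasor to rectangular form:
  V1 = 6.51·(cos(8.8°) + j·sin(8.8°)) = 6.433 + j0.9959 V
  V2 = 29.3·(cos(-32.2°) + j·sin(-32.2°)) = 24.79 - j15.61 V
  V3 = 5.4·(cos(92.1°) + j·sin(92.1°)) = -0.1979 + j5.396 V
Step 2 — Sum components: V_total = 31.03 - j9.221 V.
Step 3 — Convert to polar: |V_total| = 32.37 V, ∠V_total = -16.6°.

V_total = 32.37∠-16.6° V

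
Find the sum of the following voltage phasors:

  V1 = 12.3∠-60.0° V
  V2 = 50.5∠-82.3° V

Step 1 — Convert each phasor to rectangular form:
  V1 = 12.3·(cos(-60.0°) + j·sin(-60.0°)) = 6.15 - j10.65 V
  V2 = 50.5·(cos(-82.3°) + j·sin(-82.3°)) = 6.766 - j50.04 V
Step 2 — Sum components: V_total = 12.92 - j60.7 V.
Step 3 — Convert to polar: |V_total| = 62.06 V, ∠V_total = -78.0°.

V_total = 62.06∠-78.0° V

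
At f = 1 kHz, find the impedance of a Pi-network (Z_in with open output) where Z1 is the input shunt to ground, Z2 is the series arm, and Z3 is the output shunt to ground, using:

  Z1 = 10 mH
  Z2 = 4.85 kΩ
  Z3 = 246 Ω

Step 1 — Angular frequency: ω = 2π·f = 2π·1000 = 6283 rad/s.
Step 2 — Component impedances:
  Z1: Z = jωL = j·6283·0.01 = 0 + j62.83 Ω
  Z2: Z = R = 4850 Ω
  Z3: Z = R = 246 Ω
Step 3 — With open output, the series arm Z2 and the output shunt Z3 appear in series to ground: Z2 + Z3 = 5096 Ω.
Step 4 — Parallel with input shunt Z1: Z_in = Z1 || (Z2 + Z3) = 0.7746 + j62.82 Ω = 62.83∠89.3° Ω.

Z = 0.7746 + j62.82 Ω = 62.83∠89.3° Ω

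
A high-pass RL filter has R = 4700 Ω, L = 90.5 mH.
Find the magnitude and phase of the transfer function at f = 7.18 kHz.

Step 1 — Angular frequency: ω = 2π·7180 = 4.511e+04 rad/s.
Step 2 — Transfer function: H(jω) = jωL/(R + jωL).
Step 3 — Numerator jωL = j·4083; denominator R + jωL = 4700 + j4083.
Step 4 — H = 0.4301 + j0.4951.
Step 5 — Magnitude: |H| = 0.6558 (-3.7 dB); phase: φ = 49.0°.

|H| = 0.6558 (-3.7 dB), φ = 49.0°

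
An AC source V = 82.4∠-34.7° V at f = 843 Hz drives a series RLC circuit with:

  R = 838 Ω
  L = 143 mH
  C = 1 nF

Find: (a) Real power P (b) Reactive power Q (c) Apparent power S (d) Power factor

Step 1 — Angular frequency: ω = 2π·f = 2π·843 = 5297 rad/s.
Step 2 — Component impedances:
  R: Z = R = 838 Ω
  L: Z = jωL = j·5297·0.143 = 0 + j757.4 Ω
  C: Z = 1/(jωC) = -j/(ω·C) = 0 - j1.888e+05 Ω
Step 3 — Series combination: Z_total = R + L + C = 838 - j1.88e+05 Ω = 1.88e+05∠-89.7° Ω.
Step 4 — Source phasor: V = 82.4∠-34.7° V = 67.74 - j46.91 V.
Step 5 — Current: I = V / Z = 0.0002511 + j0.0003592 A = 0.0004382∠55.0° A.
Step 6 — Complex power: S = V·I* = 0.0001609 - j0.03611 VA.
Step 7 — Real power: P = Re(S) = 0.0001609 W.
Step 8 — Reactive power: Q = Im(S) = -0.03611 VAR.
Step 9 — Apparent power: |S| = 0.03611 VA.
Step 10 — Power factor: PF = P/|S| = 0.004456 (leading).

(a) P = 0.0001609 W  (b) Q = -0.03611 VAR  (c) S = 0.03611 VA  (d) PF = 0.004456 (leading)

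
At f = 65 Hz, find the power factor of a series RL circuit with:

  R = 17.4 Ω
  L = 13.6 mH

Step 1 — Angular frequency: ω = 2π·f = 2π·65 = 408.4 rad/s.
Step 2 — Component impedances:
  R: Z = R = 17.4 Ω
  L: Z = jωL = j·408.4·0.0136 = 0 + j5.554 Ω
Step 3 — Series combination: Z_total = R + L = 17.4 + j5.554 Ω = 18.27∠17.7° Ω.
Step 4 — Power factor: PF = cos(φ) = Re(Z)/|Z| = 17.4/18.265 = 0.9526.
Step 5 — Type: Im(Z) = 5.554 ⇒ lagging (phase φ = 17.7°).

PF = 0.9526 (lagging, φ = 17.7°)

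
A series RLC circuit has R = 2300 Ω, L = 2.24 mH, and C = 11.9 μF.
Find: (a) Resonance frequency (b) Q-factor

Step 1 — Resonance condition Im(Z)=0 gives ω₀ = 1/√(LC).
Step 2 — ω₀ = 1/√(0.00224·1.19e-05) = 6125 rad/s.
Step 3 — f₀ = ω₀/(2π) = 974.8 Hz.
Step 4 — Series Q: Q = ω₀L/R = 6125·0.00224/2300 = 0.005965.

(a) f₀ = 974.8 Hz  (b) Q = 0.005965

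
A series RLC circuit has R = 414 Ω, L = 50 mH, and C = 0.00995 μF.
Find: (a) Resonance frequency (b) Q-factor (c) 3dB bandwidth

Step 1 — Resonance: ω₀ = 1/√(LC) = 1/√(0.05·9.95e-09) = 4.483e+04 rad/s.
Step 2 — f₀ = ω₀/(2π) = 7135 Hz.
Step 3 — Series Q: Q = ω₀L/R = 4.483e+04·0.05/414 = 5.415.
Step 4 — Bandwidth: Δω = ω₀/Q = 8280 rad/s; BW = Δω/(2π) = 1318 Hz.

(a) f₀ = 7135 Hz  (b) Q = 5.415  (c) BW = 1318 Hz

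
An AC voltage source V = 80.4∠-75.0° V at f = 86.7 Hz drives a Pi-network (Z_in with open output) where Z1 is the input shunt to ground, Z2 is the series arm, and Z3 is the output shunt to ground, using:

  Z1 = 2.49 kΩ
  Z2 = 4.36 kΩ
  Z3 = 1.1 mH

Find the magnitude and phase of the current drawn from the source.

Step 1 — Angular frequency: ω = 2π·f = 2π·86.7 = 544.8 rad/s.
Step 2 — Component impedances:
  Z1: Z = R = 2490 Ω
  Z2: Z = R = 4360 Ω
  Z3: Z = jωL = j·544.8·0.0011 = 0 + j0.5992 Ω
Step 3 — With open output, the series arm Z2 and the output shunt Z3 appear in series to ground: Z2 + Z3 = 4360 + j0.5992 Ω.
Step 4 — Parallel with input shunt Z1: Z_in = Z1 || (Z2 + Z3) = 1585 + j0.07918 Ω = 1585∠0.0° Ω.
Step 5 — Source phasor: V = 80.4∠-75.0° V = 20.81 - j77.66 V.
Step 6 — Ohm's law: I = V / Z_total = (20.81 - j77.66) / (1585 + j0.07918) = 0.01313 - j0.049 A.
Step 7 — Convert to polar: |I| = 0.05073 A, ∠I = -75.0°.

I = 0.05073∠-75.0° A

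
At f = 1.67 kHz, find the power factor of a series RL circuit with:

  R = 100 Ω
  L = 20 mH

Step 1 — Angular frequency: ω = 2π·f = 2π·1670 = 1.049e+04 rad/s.
Step 2 — Component impedances:
  R: Z = R = 100 Ω
  L: Z = jωL = j·1.049e+04·0.02 = 0 + j209.9 Ω
Step 3 — Series combination: Z_total = R + L = 100 + j209.9 Ω = 232.5∠64.5° Ω.
Step 4 — Power factor: PF = cos(φ) = Re(Z)/|Z| = 100/232.47 = 0.4302.
Step 5 — Type: Im(Z) = 209.9 ⇒ lagging (phase φ = 64.5°).

PF = 0.4302 (lagging, φ = 64.5°)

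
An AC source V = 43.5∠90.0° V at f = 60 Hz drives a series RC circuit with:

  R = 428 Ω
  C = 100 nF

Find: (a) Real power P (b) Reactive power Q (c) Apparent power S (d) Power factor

Step 1 — Angular frequency: ω = 2π·f = 2π·60 = 377 rad/s.
Step 2 — Component impedances:
  R: Z = R = 428 Ω
  C: Z = 1/(jωC) = -j/(ω·C) = 0 - j2.653e+04 Ω
Step 3 — Series combination: Z_total = R + C = 428 - j2.653e+04 Ω = 2.653e+04∠-89.1° Ω.
Step 4 — Source phasor: V = 43.5∠90.0° V = 0 + j43.5 V.
Step 5 — Current: I = V / Z = -0.001639 + j2.645e-05 A = 0.00164∠179.1° A.
Step 6 — Complex power: S = V·I* = 0.001151 - j0.07132 VA.
Step 7 — Real power: P = Re(S) = 0.001151 W.
Step 8 — Reactive power: Q = Im(S) = -0.07132 VAR.
Step 9 — Apparent power: |S| = 0.07133 VA.
Step 10 — Power factor: PF = P/|S| = 0.01613 (leading).

(a) P = 0.001151 W  (b) Q = -0.07132 VAR  (c) S = 0.07133 VA  (d) PF = 0.01613 (leading)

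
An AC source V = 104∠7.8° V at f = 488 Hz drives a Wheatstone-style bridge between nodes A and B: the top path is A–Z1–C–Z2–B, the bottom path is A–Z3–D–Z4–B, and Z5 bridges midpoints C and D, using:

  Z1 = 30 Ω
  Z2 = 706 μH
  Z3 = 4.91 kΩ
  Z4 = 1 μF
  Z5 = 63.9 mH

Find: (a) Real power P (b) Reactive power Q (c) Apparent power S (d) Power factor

Step 1 — Angular frequency: ω = 2π·f = 2π·488 = 3066 rad/s.
Step 2 — Component impedances:
  Z1: Z = R = 30 Ω
  Z2: Z = jωL = j·3066·0.000706 = 0 + j2.165 Ω
  Z3: Z = R = 4910 Ω
  Z4: Z = 1/(jωC) = -j/(ω·C) = 0 - j326.1 Ω
  Z5: Z = jωL = j·3066·0.0639 = 0 + j195.9 Ω
Step 3 — Bridge requires nodal analysis (the Z5 bridge couples midpoints C and D, so the two paths cannot be reduced to a simple series/parallel combination). Setting node B to ground and injecting 1 A at node A, the 3-node admittance system at A, C, D solves to V_A = Z_AB = 29.83 + j2.259 Ω = 29.91∠4.3° Ω.
Step 4 — Source phasor: V = 104∠7.8° V = 103 + j14.11 V.
Step 5 — Current: I = V / Z = 3.471 + j0.2104 A = 3.477∠3.5° A.
Step 6 — Complex power: S = V·I* = 360.6 + j27.31 VA.
Step 7 — Real power: P = Re(S) = 360.6 W.
Step 8 — Reactive power: Q = Im(S) = 27.31 VAR.
Step 9 — Apparent power: |S| = 361.6 VA.
Step 10 — Power factor: PF = P/|S| = 0.9971 (lagging).

(a) P = 360.6 W  (b) Q = 27.31 VAR  (c) S = 361.6 VA  (d) PF = 0.9971 (lagging)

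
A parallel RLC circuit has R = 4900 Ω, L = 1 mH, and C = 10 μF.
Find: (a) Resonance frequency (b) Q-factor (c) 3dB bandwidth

Step 1 — Resonance: ω₀ = 1/√(LC) = 1/√(0.001·1e-05) = 1e+04 rad/s.
Step 2 — f₀ = ω₀/(2π) = 1592 Hz.
Step 3 — Parallel Q: Q = R/(ω₀L) = 4900/(1e+04·0.001) = 490.
Step 4 — Bandwidth: Δω = ω₀/Q = 20.41 rad/s; BW = Δω/(2π) = 3.248 Hz.

(a) f₀ = 1592 Hz  (b) Q = 490  (c) BW = 3.248 Hz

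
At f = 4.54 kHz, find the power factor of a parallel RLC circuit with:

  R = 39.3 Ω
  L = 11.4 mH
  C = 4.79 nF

Step 1 — Angular frequency: ω = 2π·f = 2π·4540 = 2.853e+04 rad/s.
Step 2 — Component impedances:
  R: Z = R = 39.3 Ω
  L: Z = jωL = j·2.853e+04·0.0114 = 0 + j325.2 Ω
  C: Z = 1/(jωC) = -j/(ω·C) = 0 - j7319 Ω
Step 3 — Parallel combination: 1/Z_total = 1/R + 1/L + 1/C; Z_total = 38.78 + j4.479 Ω = 39.04∠6.6° Ω.
Step 4 — Power factor: PF = cos(φ) = Re(Z)/|Z| = 38.783/39.041 = 0.9934.
Step 5 — Type: Im(Z) = 4.479 ⇒ lagging (phase φ = 6.6°).

PF = 0.9934 (lagging, φ = 6.6°)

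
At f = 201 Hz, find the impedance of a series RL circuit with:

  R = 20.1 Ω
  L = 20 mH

Step 1 — Angular frequency: ω = 2π·f = 2π·201 = 1263 rad/s.
Step 2 — Component impedances:
  R: Z = R = 20.1 Ω
  L: Z = jωL = j·1263·0.02 = 0 + j25.26 Ω
Step 3 — Series combination: Z_total = R + L = 20.1 + j25.26 Ω = 32.28∠51.5° Ω.

Z = 20.1 + j25.26 Ω = 32.28∠51.5° Ω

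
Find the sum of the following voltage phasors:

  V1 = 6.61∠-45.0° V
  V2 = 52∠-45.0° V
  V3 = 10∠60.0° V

Step 1 — Convert each phasor to rectangular form:
  V1 = 6.61·(cos(-45.0°) + j·sin(-45.0°)) = 4.674 - j4.674 V
  V2 = 52·(cos(-45.0°) + j·sin(-45.0°)) = 36.77 - j36.77 V
  V3 = 10·(cos(60.0°) + j·sin(60.0°)) = 5 + j8.66 V
Step 2 — Sum components: V_total = 46.44 - j32.78 V.
Step 3 — Convert to polar: |V_total| = 56.85 V, ∠V_total = -35.2°.

V_total = 56.85∠-35.2° V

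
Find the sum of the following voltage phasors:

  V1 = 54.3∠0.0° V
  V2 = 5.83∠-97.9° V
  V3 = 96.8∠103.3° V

Step 1 — Convert each phasor to rectangular form:
  V1 = 54.3·(cos(0.0°) + j·sin(0.0°)) = 54.3 V
  V2 = 5.83·(cos(-97.9°) + j·sin(-97.9°)) = -0.8013 - j5.775 V
  V3 = 96.8·(cos(103.3°) + j·sin(103.3°)) = -22.27 + j94.2 V
Step 2 — Sum components: V_total = 31.23 + j88.43 V.
Step 3 — Convert to polar: |V_total| = 93.78 V, ∠V_total = 70.5°.

V_total = 93.78∠70.5° V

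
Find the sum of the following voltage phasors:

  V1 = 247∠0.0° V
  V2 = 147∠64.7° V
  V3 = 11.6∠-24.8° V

Step 1 — Convert each phasor to rectangular form:
  V1 = 247·(cos(0.0°) + j·sin(0.0°)) = 247 V
  V2 = 147·(cos(64.7°) + j·sin(64.7°)) = 62.82 + j132.9 V
  V3 = 11.6·(cos(-24.8°) + j·sin(-24.8°)) = 10.53 - j4.866 V
Step 2 — Sum components: V_total = 320.4 + j128 V.
Step 3 — Convert to polar: |V_total| = 345 V, ∠V_total = 21.8°.

V_total = 345∠21.8° V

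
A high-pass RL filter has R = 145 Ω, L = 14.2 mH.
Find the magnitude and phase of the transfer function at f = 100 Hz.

Step 1 — Angular frequency: ω = 2π·100 = 628.3 rad/s.
Step 2 — Transfer function: H(jω) = jωL/(R + jωL).
Step 3 — Numerator jωL = j·8.922; denominator R + jωL = 145 + j8.922.
Step 4 — H = 0.003772 + j0.0613.
Step 5 — Magnitude: |H| = 0.06142 (-24.2 dB); phase: φ = 86.5°.

|H| = 0.06142 (-24.2 dB), φ = 86.5°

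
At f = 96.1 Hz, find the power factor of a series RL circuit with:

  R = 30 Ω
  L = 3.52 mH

Step 1 — Angular frequency: ω = 2π·f = 2π·96.1 = 603.8 rad/s.
Step 2 — Component impedances:
  R: Z = R = 30 Ω
  L: Z = jωL = j·603.8·0.00352 = 0 + j2.125 Ω
Step 3 — Series combination: Z_total = R + L = 30 + j2.125 Ω = 30.08∠4.1° Ω.
Step 4 — Power factor: PF = cos(φ) = Re(Z)/|Z| = 30/30.075 = 0.9975.
Step 5 — Type: Im(Z) = 2.125 ⇒ lagging (phase φ = 4.1°).

PF = 0.9975 (lagging, φ = 4.1°)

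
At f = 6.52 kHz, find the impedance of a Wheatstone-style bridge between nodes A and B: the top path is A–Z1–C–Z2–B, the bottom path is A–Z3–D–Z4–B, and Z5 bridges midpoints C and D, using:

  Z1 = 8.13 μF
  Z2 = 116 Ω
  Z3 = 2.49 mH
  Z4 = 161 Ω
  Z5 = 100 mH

Step 1 — Angular frequency: ω = 2π·f = 2π·6520 = 4.097e+04 rad/s.
Step 2 — Component impedances:
  Z1: Z = 1/(jωC) = -j/(ω·C) = 0 - j3.002 Ω
  Z2: Z = R = 116 Ω
  Z3: Z = jωL = j·4.097e+04·0.00249 = 0 + j102 Ω
  Z4: Z = R = 161 Ω
  Z5: Z = jωL = j·4.097e+04·0.1 = 0 + j4097 Ω
Step 3 — Bridge requires nodal analysis (the Z5 bridge couples midpoints C and D, so the two paths cannot be reduced to a simple series/parallel combination). Setting node B to ground and injecting 1 A at node A, the 3-node admittance system at A, C, D solves to V_A = Z_AB = 73.49 + j14.29 Ω = 74.86∠11.0° Ω.

Z = 73.49 + j14.29 Ω = 74.86∠11.0° Ω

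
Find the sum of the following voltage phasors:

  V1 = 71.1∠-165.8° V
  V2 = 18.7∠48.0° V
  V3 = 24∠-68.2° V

Step 1 — Convert each phasor to rectangular form:
  V1 = 71.1·(cos(-165.8°) + j·sin(-165.8°)) = -68.93 - j17.44 V
  V2 = 18.7·(cos(48.0°) + j·sin(48.0°)) = 12.51 + j13.9 V
  V3 = 24·(cos(-68.2°) + j·sin(-68.2°)) = 8.913 - j22.28 V
Step 2 — Sum components: V_total = -47.5 - j25.83 V.
Step 3 — Convert to polar: |V_total| = 54.07 V, ∠V_total = -151.5°.

V_total = 54.07∠-151.5° V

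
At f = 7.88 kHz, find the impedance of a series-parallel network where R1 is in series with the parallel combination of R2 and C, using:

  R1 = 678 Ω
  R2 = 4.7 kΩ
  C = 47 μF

Step 1 — Angular frequency: ω = 2π·f = 2π·7880 = 4.951e+04 rad/s.
Step 2 — Component impedances:
  R1: Z = R = 678 Ω
  R2: Z = R = 4700 Ω
  C: Z = 1/(jωC) = -j/(ω·C) = 0 - j0.4297 Ω
Step 3 — Parallel branch: R2 || C = 1/(1/R2 + 1/C) = 3.929e-05 - j0.4297 Ω.
Step 4 — Series with R1: Z_total = R1 + (R2 || C) = 678 - j0.4297 Ω = 678∠-0.0° Ω.

Z = 678 - j0.4297 Ω = 678∠-0.0° Ω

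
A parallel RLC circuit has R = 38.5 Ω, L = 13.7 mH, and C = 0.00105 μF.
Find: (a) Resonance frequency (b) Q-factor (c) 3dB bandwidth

Step 1 — Resonance: ω₀ = 1/√(LC) = 1/√(0.0137·1.05e-09) = 2.637e+05 rad/s.
Step 2 — f₀ = ω₀/(2π) = 4.196e+04 Hz.
Step 3 — Parallel Q: Q = R/(ω₀L) = 38.5/(2.637e+05·0.0137) = 0.01066.
Step 4 — Bandwidth: Δω = ω₀/Q = 2.474e+07 rad/s; BW = Δω/(2π) = 3.937e+06 Hz.

(a) f₀ = 4.196e+04 Hz  (b) Q = 0.01066  (c) BW = 3.937e+06 Hz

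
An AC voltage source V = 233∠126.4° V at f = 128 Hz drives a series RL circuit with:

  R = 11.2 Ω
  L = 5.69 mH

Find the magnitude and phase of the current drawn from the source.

Step 1 — Angular frequency: ω = 2π·f = 2π·128 = 804.2 rad/s.
Step 2 — Component impedances:
  R: Z = R = 11.2 Ω
  L: Z = jωL = j·804.2·0.00569 = 0 + j4.576 Ω
Step 3 — Series combination: Z_total = R + L = 11.2 + j4.576 Ω = 12.1∠22.2° Ω.
Step 4 — Source phasor: V = 233∠126.4° V = -138.3 + j187.5 V.
Step 5 — Ohm's law: I = V / Z_total = (-138.3 + j187.5) / (11.2 + j4.576) = -4.716 + j18.67 A.
Step 6 — Convert to polar: |I| = 19.26 A, ∠I = 104.2°.

I = 19.26∠104.2° A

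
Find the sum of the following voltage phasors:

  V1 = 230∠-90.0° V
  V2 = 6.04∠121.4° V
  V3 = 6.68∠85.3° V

Step 1 — Convert each phasor to rectangular form:
  V1 = 230·(cos(-90.0°) + j·sin(-90.0°)) = 0 - j230 V
  V2 = 6.04·(cos(121.4°) + j·sin(121.4°)) = -3.147 + j5.155 V
  V3 = 6.68·(cos(85.3°) + j·sin(85.3°)) = 0.5473 + j6.658 V
Step 2 — Sum components: V_total = -2.6 - j218.2 V.
Step 3 — Convert to polar: |V_total| = 218.2 V, ∠V_total = -90.7°.

V_total = 218.2∠-90.7° V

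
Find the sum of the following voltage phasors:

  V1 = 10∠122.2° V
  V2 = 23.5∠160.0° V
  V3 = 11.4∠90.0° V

Step 1 — Convert each phasor to rectangular form:
  V1 = 10·(cos(122.2°) + j·sin(122.2°)) = -5.329 + j8.462 V
  V2 = 23.5·(cos(160.0°) + j·sin(160.0°)) = -22.08 + j8.037 V
  V3 = 11.4·(cos(90.0°) + j·sin(90.0°)) = 0 + j11.4 V
Step 2 — Sum components: V_total = -27.41 + j27.9 V.
Step 3 — Convert to polar: |V_total| = 39.11 V, ∠V_total = 134.5°.

V_total = 39.11∠134.5° V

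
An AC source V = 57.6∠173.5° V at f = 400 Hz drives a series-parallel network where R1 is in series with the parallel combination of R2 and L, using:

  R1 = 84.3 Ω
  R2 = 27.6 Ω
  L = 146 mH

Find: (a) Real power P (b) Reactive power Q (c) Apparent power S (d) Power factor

Step 1 — Angular frequency: ω = 2π·f = 2π·400 = 2513 rad/s.
Step 2 — Component impedances:
  R1: Z = R = 84.3 Ω
  R2: Z = R = 27.6 Ω
  L: Z = jωL = j·2513·0.146 = 0 + j366.9 Ω
Step 3 — Parallel branch: R2 || L = 1/(1/R2 + 1/L) = 27.44 + j2.064 Ω.
Step 4 — Series with R1: Z_total = R1 + (R2 || L) = 111.7 + j2.064 Ω = 111.8∠1.1° Ω.
Step 5 — Source phasor: V = 57.6∠173.5° V = -57.23 + j6.521 V.
Step 6 — Current: I = V / Z = -0.5109 + j0.06779 A = 0.5154∠172.4° A.
Step 7 — Complex power: S = V·I* = 29.68 + j0.5483 VA.
Step 8 — Real power: P = Re(S) = 29.68 W.
Step 9 — Reactive power: Q = Im(S) = 0.5483 VAR.
Step 10 — Apparent power: |S| = 29.69 VA.
Step 11 — Power factor: PF = P/|S| = 0.9998 (lagging).

(a) P = 29.68 W  (b) Q = 0.5483 VAR  (c) S = 29.69 VA  (d) PF = 0.9998 (lagging)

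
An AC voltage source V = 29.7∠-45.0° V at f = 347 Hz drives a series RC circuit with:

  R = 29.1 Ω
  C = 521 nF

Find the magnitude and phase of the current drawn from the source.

Step 1 — Angular frequency: ω = 2π·f = 2π·347 = 2180 rad/s.
Step 2 — Component impedances:
  R: Z = R = 29.1 Ω
  C: Z = 1/(jωC) = -j/(ω·C) = 0 - j880.3 Ω
Step 3 — Series combination: Z_total = R + C = 29.1 - j880.3 Ω = 880.8∠-88.1° Ω.
Step 4 — Source phasor: V = 29.7∠-45.0° V = 21 - j21 V.
Step 5 — Ohm's law: I = V / Z_total = (21 - j21) / (29.1 - j880.3) = 0.02462 + j0.02304 A.
Step 6 — Convert to polar: |I| = 0.03372 A, ∠I = 43.1°.

I = 0.03372∠43.1° A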